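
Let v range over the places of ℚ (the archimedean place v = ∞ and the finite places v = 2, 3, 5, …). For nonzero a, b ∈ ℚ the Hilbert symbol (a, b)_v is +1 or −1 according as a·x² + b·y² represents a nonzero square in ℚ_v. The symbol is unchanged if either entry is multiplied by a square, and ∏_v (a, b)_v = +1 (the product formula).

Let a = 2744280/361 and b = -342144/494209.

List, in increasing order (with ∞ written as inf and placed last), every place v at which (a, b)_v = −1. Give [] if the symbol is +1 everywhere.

(a, b) ≡ (70, -66) mod (ℚ^×)²; places V = {2, 3, 5, 7, 11, 19, 37, ∞}.
(a,b)_5: α=1, u≡1; β=0, v≡4 (mod 5); (1|5)=+1, (4|5)=+1; sign (−1)^0·+1^0·+1^1 = +1.
(a,b)_7: α=1, u≡3; β=0, v≡1 (mod 7); (3|7)=-1, (1|7)=+1; sign (−1)^0·-1^0·+1^1 = +1.
(a,b)_11: α=2, u≡1; β=1, v≡4 (mod 11); (1|11)=+1, (4|11)=+1; sign (−1)^0·+1^1·+1^2 = +1.
(a,b)_19: α=-2, u≡15; β=-2, v≡8 (mod 19); (15|19)=-1, (8|19)=-1; sign (−1)^0·-1^-2·-1^-2 = +1.
(a,b)_2: α=3, β=7; u≡3, v≡7 (mod 8); ε(u)ε(v)=1·1, αω(v)=3·0, βω(u)=7·1; sum ≡ 0  ⇒  +1.
(a,b)_3: α=4, u≡1; β=5, v≡2 (mod 3); (1|3)=+1, (2|3)=-1; sign (−1)^0·+1^5·-1^4 = +1.
(a,b)_37: α=0, u≡34; β=-2, v≡17 (mod 37); (34|37)=+1, (17|37)=-1; sign (−1)^0·+1^-2·-1^0 = +1.
(a,b)_∞: sgn(70)=+, sgn(-66)=−, so +1.
Every local symbol is +1, so the conic 70·x² + -66·y² = z² has ℚ_v-points for all v and hence a ℚ-point; (a, b / ℚ) ≅ M_2(ℚ).

[]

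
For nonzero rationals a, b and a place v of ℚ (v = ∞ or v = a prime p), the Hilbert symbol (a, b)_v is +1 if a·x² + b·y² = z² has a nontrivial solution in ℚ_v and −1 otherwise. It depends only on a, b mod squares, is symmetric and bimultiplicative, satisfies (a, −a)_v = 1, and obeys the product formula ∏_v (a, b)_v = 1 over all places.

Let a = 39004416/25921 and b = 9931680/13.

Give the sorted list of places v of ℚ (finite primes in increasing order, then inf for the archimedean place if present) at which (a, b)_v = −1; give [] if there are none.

Mod squares: a ≡ 209, b ≡ 7410. Check v ∈ {∞, 2, 3, 5, 7, 11, 13, 19, 23}.
v=11: a=11^1·(≡10), b=11^2·(≡10) mod 11; (10|11)=-1, (10|11)=-1; (−1)^{1·2·5}·(-1)^2·(-1)^1 = -1.
v=5: a=5^0·(≡1), b=5^1·(≡2) mod 5; (1|5)=+1, (2|5)=-1; (−1)^{0·1·2}·(+1)^1·(-1)^0 = +1.
v=∞: 209 > 0 and 7410 > 0  ⇒  (a,b)_∞ = +1.
v=3: a=3^6·(≡2), b=3^3·(≡1) mod 3; (2|3)=-1, (1|3)=+1; (−1)^{6·3·1}·(-1)^3·(+1)^6 = -1.
v=7: a=7^-2·(≡6), b=7^0·(≡4) mod 7; (6|7)=-1, (4|7)=+1; (−1)^{-2·0·3}·(-1)^0·(+1)^-2 = +1.
v=2: v_2(a)=8, v_2(b)=5; units ≡ 1, 1 (mod 8); ε·ε+αω+βω = 0·0+8·0+5·0 ≡ 0  ⇒  (a,b)_2 = +1.
v=19: a=19^1·(≡17), b=19^1·(≡14) mod 19; (17|19)=+1, (14|19)=-1; (−1)^{1·1·9}·(+1)^1·(-1)^1 = +1.
v=23: a=23^-2·(≡9), b=23^0·(≡18) mod 23; (9|23)=+1, (18|23)=+1; (−1)^{-2·0·11}·(+1)^0·(+1)^-2 = +1.
v=13: a=13^0·(≡4), b=13^-1·(≡5) mod 13; (4|13)=+1, (5|13)=-1; (−1)^{0·-1·6}·(+1)^-1·(-1)^0 = +1.
(209, 7410 / ℚ) ramifies at {3, 11}: a division algebra.

[3, 11]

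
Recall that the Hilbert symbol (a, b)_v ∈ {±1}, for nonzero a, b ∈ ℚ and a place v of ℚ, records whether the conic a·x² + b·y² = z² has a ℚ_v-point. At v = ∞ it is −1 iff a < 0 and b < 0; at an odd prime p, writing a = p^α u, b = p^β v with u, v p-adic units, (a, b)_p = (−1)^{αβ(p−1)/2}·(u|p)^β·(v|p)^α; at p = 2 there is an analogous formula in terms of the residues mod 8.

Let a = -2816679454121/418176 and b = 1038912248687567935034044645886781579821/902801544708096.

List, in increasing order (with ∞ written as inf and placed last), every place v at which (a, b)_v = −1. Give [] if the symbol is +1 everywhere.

(a, b) ≡ (-118326, 40528254) mod (ℚ^×)²; places V = {2, 3, 7, 11, 13, 17, 19, 23, 29, 37, 41, ∞}.
(a,b)_17: α=2, u≡10; β=6, v≡16 (mod 17); (10|17)=-1, (16|17)=+1; sign (−1)^0·-1^6·+1^2 = +1.
(a,b)_∞: sgn(-118326)=−, sgn(40528254)=+, so +1.
(a,b)_7: α=0, u≡2; β=2, v≡2 (mod 7); (2|7)=+1, (2|7)=+1; sign (−1)^0·+1^2·+1^0 = +1.
(a,b)_13: α=1, u≡5; β=3, v≡2 (mod 13); (5|13)=-1, (2|13)=-1; sign (−1)^0·-1^3·-1^1 = +1.
(a,b)_3: α=-3, u≡2; β=-5, v≡1 (mod 3); (2|3)=-1, (1|3)=+1; sign (−1)^1·-1^-5·+1^-3 = +1.
(a,b)_23: α=0, u≡12; β=1, v≡5 (mod 23); (12|23)=+1, (5|23)=-1; sign (−1)^0·+1^1·-1^0 = +1.
(a,b)_19: α=2, u≡16; β=5, v≡13 (mod 19); (16|19)=+1, (13|19)=-1; sign (−1)^0·+1^5·-1^2 = +1.
(a,b)_37: α=3, u≡27; β=8, v≡20 (mod 37); (27|37)=+1, (20|37)=-1; sign (−1)^0·+1^8·-1^3 = -1.
(a,b)_29: α=0, u≡24; β=1, v≡6 (mod 29); (24|29)=+1, (6|29)=+1; sign (−1)^0·+1^1·+1^0 = +1.
(a,b)_2: α=-7, β=-21; u≡5, v≡7 (mod 8); ε(u)ε(v)=0·1, αω(v)=-7·0, βω(u)=-21·1; sum ≡ 1  ⇒  -1.
(a,b)_11: α=-2, u≡3; β=-6, v≡7 (mod 11); (3|11)=+1, (7|11)=-1; sign (−1)^0·+1^-6·-1^-2 = +1.
(a,b)_41: α=1, u≡8; β=3, v≡20 (mod 41); (8|41)=+1, (20|41)=+1; sign (−1)^0·+1^3·+1^1 = +1.
Ram(-118326, 40528254) = {2, 37}; no ℚ_2-point on the conic.

[2, 37]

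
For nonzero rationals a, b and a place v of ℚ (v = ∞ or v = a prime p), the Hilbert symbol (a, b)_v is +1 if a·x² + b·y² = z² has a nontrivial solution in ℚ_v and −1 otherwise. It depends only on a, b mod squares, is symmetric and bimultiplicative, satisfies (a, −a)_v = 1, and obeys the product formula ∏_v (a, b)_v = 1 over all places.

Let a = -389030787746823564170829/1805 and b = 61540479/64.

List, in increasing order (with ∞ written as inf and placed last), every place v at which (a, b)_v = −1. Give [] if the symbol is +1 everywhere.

[2, 3, 17, 23]

(a, b) ≡ (-1105, 6279) mod (ℚ^×)²; places V = {2, 3, 5, 7, 11, 13, 17, 19, 23, ∞}.
(a,b)_17: α=1, u≡7; β=0, v≡12 (mod 17); (7|17)=-1, (12|17)=-1; sign (−1)^0·-1^0·-1^1 = -1.
(a,b)_∞: sgn(-1105)=−, sgn(6279)=+, so +1.
(a,b)_23: α=4, u≡5; β=1, v≡11 (mod 23); (5|23)=-1, (11|23)=-1; sign (−1)^0·-1^1·-1^4 = -1.
(a,b)_7: α=10, u≡1; β=1, v≡1 (mod 7); (1|7)=+1, (1|7)=+1; sign (−1)^0·+1^1·+1^10 = +1.
(a,b)_13: α=3, u≡11; β=1, v≡2 (mod 13); (11|13)=-1, (2|13)=-1; sign (−1)^0·-1^1·-1^3 = +1.
(a,b)_2: α=0, β=-6; u≡7, v≡7 (mod 8); ε(u)ε(v)=1·1, αω(v)=0·0, βω(u)=-6·0; sum ≡ 1  ⇒  -1.
(a,b)_11: α=4, u≡8; β=2, v≡4 (mod 11); (8|11)=-1, (4|11)=+1; sign (−1)^0·-1^2·+1^4 = +1.
(a,b)_19: α=-2, u≡5; β=0, v≡7 (mod 19); (5|19)=+1, (7|19)=+1; sign (−1)^0·+1^0·+1^-2 = +1.
(a,b)_5: α=-1, u≡1; β=0, v≡1 (mod 5); (1|5)=+1, (1|5)=+1; sign (−1)^0·+1^0·+1^-1 = +1.
(a,b)_3: α=2, u≡2; β=5, v≡2 (mod 3); (2|3)=-1, (2|3)=-1; sign (−1)^0·-1^5·-1^2 = -1.
Ram(-1105, 6279) = {2, 3, 17, 23}; no ℚ_2-point on the conic.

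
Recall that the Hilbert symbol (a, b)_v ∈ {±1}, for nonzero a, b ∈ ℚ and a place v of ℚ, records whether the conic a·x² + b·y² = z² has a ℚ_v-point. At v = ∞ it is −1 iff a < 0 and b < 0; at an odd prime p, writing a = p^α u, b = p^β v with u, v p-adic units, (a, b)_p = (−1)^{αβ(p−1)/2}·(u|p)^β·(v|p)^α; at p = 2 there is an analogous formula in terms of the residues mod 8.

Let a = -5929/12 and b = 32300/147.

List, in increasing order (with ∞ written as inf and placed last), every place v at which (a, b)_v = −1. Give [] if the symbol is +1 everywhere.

[3, 17]

Mod squares: a ≡ -3, b ≡ 969. Check v ∈ {∞, 2, 3, 5, 7, 11, 17, 19}.
v=3: a=3^-1·(≡2), b=3^-1·(≡2) mod 3; (2|3)=-1, (2|3)=-1; (−1)^{-1·-1·1}·(-1)^-1·(-1)^-1 = -1.
v=7: a=7^2·(≡1), b=7^-2·(≡3) mod 7; (1|7)=+1, (3|7)=-1; (−1)^{2·-2·3}·(+1)^-2·(-1)^2 = +1.
v=19: a=19^0·(≡11), b=19^1·(≡2) mod 19; (11|19)=+1, (2|19)=-1; (−1)^{0·1·9}·(+1)^1·(-1)^0 = +1.
v=2: v_2(a)=-2, v_2(b)=2; units ≡ 5, 1 (mod 8); ε·ε+αω+βω = 0·0+-2·0+2·1 ≡ 0  ⇒  (a,b)_2 = +1.
v=11: a=11^2·(≡6), b=11^0·(≡1) mod 11; (6|11)=-1, (1|11)=+1; (−1)^{2·0·5}·(-1)^0·(+1)^2 = +1.
v=∞: -3 < 0 and 969 > 0  ⇒  (a,b)_∞ = +1.
v=5: a=5^0·(≡3), b=5^2·(≡1) mod 5; (3|5)=-1, (1|5)=+1; (−1)^{0·2·2}·(-1)^2·(+1)^0 = +1.
v=17: a=17^0·(≡6), b=17^1·(≡12) mod 17; (6|17)=-1, (12|17)=-1; (−1)^{0·1·8}·(-1)^1·(-1)^0 = -1.
|Ram(-3, 969)| = 2, even; anisotropic at {3, 17}.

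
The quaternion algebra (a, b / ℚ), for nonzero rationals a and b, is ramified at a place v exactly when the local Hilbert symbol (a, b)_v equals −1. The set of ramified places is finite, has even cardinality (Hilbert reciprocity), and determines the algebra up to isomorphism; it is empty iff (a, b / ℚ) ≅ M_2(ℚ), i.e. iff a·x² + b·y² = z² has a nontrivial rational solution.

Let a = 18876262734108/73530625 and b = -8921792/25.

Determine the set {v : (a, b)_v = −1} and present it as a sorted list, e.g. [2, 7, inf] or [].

(a, b) ≡ (2039847, -139403) mod (ℚ^×)²; places V = {2, 3, 5, 7, 11, 13, 17, 19, 23, 29, 37, 47, ∞}.
(a,b)_13: α=4, u≡4; β=0, v≡9 (mod 13); (4|13)=+1, (9|13)=+1; sign (−1)^0·+1^0·+1^4 = +1.
(a,b)_29: α=0, u≡5; β=1, v≡4 (mod 29); (5|29)=+1, (4|29)=+1; sign (−1)^0·+1^1·+1^0 = +1.
(a,b)_11: α=0, u≡7; β=1, v≡8 (mod 11); (7|11)=-1, (8|11)=-1; sign (−1)^0·-1^1·-1^0 = -1.
(a,b)_17: α=1, u≡6; β=0, v≡10 (mod 17); (6|17)=-1, (10|17)=-1; sign (−1)^0·-1^0·-1^1 = -1.
(a,b)_∞: sgn(2039847)=+, sgn(-139403)=−, so +1.
(a,b)_2: α=2, β=6; u≡7, v≡5 (mod 8); ε(u)ε(v)=1·0, αω(v)=2·1, βω(u)=6·0; sum ≡ 0  ⇒  +1.
(a,b)_19: α=0, u≡5; β=1, v≡6 (mod 19); (5|19)=+1, (6|19)=+1; sign (−1)^0·+1^1·+1^0 = +1.
(a,b)_47: α=1, u≡5; β=0, v≡20 (mod 47); (5|47)=-1, (20|47)=-1; sign (−1)^0·-1^0·-1^1 = -1.
(a,b)_5: α=-4, u≡2; β=-2, v≡3 (mod 5); (2|5)=-1, (3|5)=-1; sign (−1)^0·-1^-2·-1^-4 = +1.
(a,b)_23: α=1, u≡8; β=1, v≡7 (mod 23); (8|23)=+1, (7|23)=-1; sign (−1)^1·+1^1·-1^1 = +1.
(a,b)_37: α=1, u≡25; β=0, v≡17 (mod 37); (25|37)=+1, (17|37)=-1; sign (−1)^0·+1^0·-1^1 = -1.
(a,b)_3: α=5, u≡2; β=0, v≡1 (mod 3); (2|3)=-1, (1|3)=+1; sign (−1)^0·-1^0·+1^5 = +1.
(a,b)_7: α=-6, u≡5; β=0, v≡4 (mod 7); (5|7)=-1, (4|7)=+1; sign (−1)^0·-1^0·+1^-6 = +1.
|Ram(2039847, -139403)| = 4, even; anisotropic at {11, 17, 37, 47}.

[11, 17, 37, 47]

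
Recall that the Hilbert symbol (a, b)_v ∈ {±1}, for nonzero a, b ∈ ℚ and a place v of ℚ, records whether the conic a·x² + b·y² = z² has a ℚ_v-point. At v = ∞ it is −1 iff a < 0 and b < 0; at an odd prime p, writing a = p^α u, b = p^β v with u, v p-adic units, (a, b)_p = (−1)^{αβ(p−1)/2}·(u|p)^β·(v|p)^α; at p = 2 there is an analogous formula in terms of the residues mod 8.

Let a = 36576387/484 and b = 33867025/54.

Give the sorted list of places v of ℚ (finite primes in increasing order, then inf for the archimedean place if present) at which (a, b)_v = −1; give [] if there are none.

[37, 47]

(a, b) ≡ (4064043, 8128086) mod (ℚ^×)²; places V = {2, 3, 5, 11, 19, 37, 41, 47, ∞}.
(a,b)_19: α=1, u≡14; β=1, v≡16 (mod 19); (14|19)=-1, (16|19)=+1; sign (−1)^1·-1^1·+1^1 = +1.
(a,b)_47: α=1, u≡3; β=1, v≡16 (mod 47); (3|47)=+1, (16|47)=+1; sign (−1)^1·+1^1·+1^1 = -1.
(a,b)_41: α=1, u≡22; β=1, v≡3 (mod 41); (22|41)=-1, (3|41)=-1; sign (−1)^0·-1^1·-1^1 = +1.
(a,b)_11: α=-2, u≡3; β=0, v≡6 (mod 11); (3|11)=+1, (6|11)=-1; sign (−1)^0·+1^0·-1^-2 = +1.
(a,b)_2: α=-2, β=-1; u≡3, v≡3 (mod 8); ε(u)ε(v)=1·1, αω(v)=-2·1, βω(u)=-1·1; sum ≡ 0  ⇒  +1.
(a,b)_37: α=1, u≡32; β=1, v≡12 (mod 37); (32|37)=-1, (12|37)=+1; sign (−1)^0·-1^1·+1^1 = -1.
(a,b)_5: α=0, u≡3; β=2, v≡4 (mod 5); (3|5)=-1, (4|5)=+1; sign (−1)^0·-1^2·+1^0 = +1.
(a,b)_3: α=3, u≡1; β=-3, v≡2 (mod 3); (1|3)=+1, (2|3)=-1; sign (−1)^1·+1^-3·-1^3 = +1.
(a,b)_∞: sgn(4064043)=+, sgn(8128086)=+, so +1.
Ram(4064043, 8128086) = {37, 47}; no ℚ_37-point on the conic.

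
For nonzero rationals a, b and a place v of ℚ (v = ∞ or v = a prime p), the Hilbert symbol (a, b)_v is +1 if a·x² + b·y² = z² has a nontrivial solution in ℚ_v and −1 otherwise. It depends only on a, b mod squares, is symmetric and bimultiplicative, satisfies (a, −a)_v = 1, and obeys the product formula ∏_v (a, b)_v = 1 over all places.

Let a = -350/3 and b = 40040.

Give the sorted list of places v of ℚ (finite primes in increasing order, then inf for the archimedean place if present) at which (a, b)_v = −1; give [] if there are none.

[3, 5, 7, 11]

Mod squares: a ≡ -42, b ≡ 10010. Check v ∈ {∞, 2, 3, 5, 7, 11, 13}.
v=∞: -42 < 0 and 10010 > 0  ⇒  (a,b)_∞ = +1.
v=2: v_2(a)=1, v_2(b)=3; units ≡ 3, 5 (mod 8); ε·ε+αω+βω = 1·0+1·1+3·1 ≡ 0  ⇒  (a,b)_2 = +1.
v=3: a=3^-1·(≡1), b=3^0·(≡2) mod 3; (1|3)=+1, (2|3)=-1; (−1)^{-1·0·1}·(+1)^0·(-1)^-1 = -1.
v=13: a=13^0·(≡9), b=13^1·(≡12) mod 13; (9|13)=+1, (12|13)=+1; (−1)^{0·1·6}·(+1)^1·(+1)^0 = +1.
v=5: a=5^2·(≡2), b=5^1·(≡3) mod 5; (2|5)=-1, (3|5)=-1; (−1)^{2·1·2}·(-1)^1·(-1)^2 = -1.
v=11: a=11^0·(≡8), b=11^1·(≡10) mod 11; (8|11)=-1, (10|11)=-1; (−1)^{0·1·5}·(-1)^1·(-1)^0 = -1.
v=7: a=7^1·(≡2), b=7^1·(≡1) mod 7; (2|7)=+1, (1|7)=+1; (−1)^{1·1·3}·(+1)^1·(+1)^1 = -1.
Ram(-42, 10010) = {3, 5, 7, 11}; no ℚ_3-point on the conic.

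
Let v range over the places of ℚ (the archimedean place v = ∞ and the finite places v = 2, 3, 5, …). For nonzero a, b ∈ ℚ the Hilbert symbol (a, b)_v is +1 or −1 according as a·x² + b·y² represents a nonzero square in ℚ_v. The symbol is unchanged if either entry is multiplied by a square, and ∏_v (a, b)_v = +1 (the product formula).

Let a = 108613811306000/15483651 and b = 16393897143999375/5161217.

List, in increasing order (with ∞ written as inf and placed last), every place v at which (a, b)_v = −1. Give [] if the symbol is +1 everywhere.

(a, b) ≡ (64515, 3927) mod (ℚ^×)²; places V = {2, 3, 5, 7, 11, 13, 17, 19, 23, 29, ∞}.
(a,b)_29: α=-2, u≡15; β=-2, v≡8 (mod 29); (15|29)=-1, (8|29)=-1; sign (−1)^0·-1^-2·-1^-2 = +1.
(a,b)_3: α=-1, u≡1; β=1, v≡1 (mod 3); (1|3)=+1, (1|3)=+1; sign (−1)^1·+1^1·+1^-1 = -1.
(a,b)_19: α=-2, u≡15; β=-2, v≡8 (mod 19); (15|19)=-1, (8|19)=-1; sign (−1)^0·-1^-2·-1^-2 = +1.
(a,b)_∞: sgn(64515)=+, sgn(3927)=+, so +1.
(a,b)_2: α=4, β=0; u≡3, v≡7 (mod 8); ε(u)ε(v)=1·1, αω(v)=4·0, βω(u)=0·1; sum ≡ 1  ⇒  -1.
(a,b)_7: α=4, u≡6; β=5, v≡4 (mod 7); (6|7)=-1, (4|7)=+1; sign (−1)^0·-1^5·+1^4 = -1.
(a,b)_5: α=3, u≡3; β=4, v≡2 (mod 5); (3|5)=-1, (2|5)=-1; sign (−1)^0·-1^4·-1^3 = -1.
(a,b)_23: α=3, u≡21; β=4, v≡21 (mod 23); (21|23)=-1, (21|23)=-1; sign (−1)^0·-1^4·-1^3 = -1.
(a,b)_11: α=1, u≡6; β=1, v≡4 (mod 11); (6|11)=-1, (4|11)=+1; sign (−1)^1·-1^1·+1^1 = +1.
(a,b)_17: α=-1, u≡16; β=-1, v≡3 (mod 17); (16|17)=+1, (3|17)=-1; sign (−1)^0·+1^-1·-1^-1 = -1.
(a,b)_13: α=2, u≡3; β=2, v≡4 (mod 13); (3|13)=+1, (4|13)=+1; sign (−1)^0·+1^2·+1^2 = +1.
(64515, 3927 / ℚ) ramifies at {2, 3, 5, 7, 17, 23}: a division algebra.

[2, 3, 5, 7, 17, 23]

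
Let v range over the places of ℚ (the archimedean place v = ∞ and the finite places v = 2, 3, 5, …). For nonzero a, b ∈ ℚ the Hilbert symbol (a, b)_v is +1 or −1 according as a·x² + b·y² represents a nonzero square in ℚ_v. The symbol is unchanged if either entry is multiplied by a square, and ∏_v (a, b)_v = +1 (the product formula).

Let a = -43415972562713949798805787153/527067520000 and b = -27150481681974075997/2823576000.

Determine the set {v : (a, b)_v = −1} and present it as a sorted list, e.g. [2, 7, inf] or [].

[13, inf]

Mod squares: a ≡ -119, b ≡ -195. Check v ∈ {∞, 2, 3, 5, 7, 11, 13, 17}.
v=∞: -119 < 0 and -195 < 0  ⇒  (a,b)_∞ = -1.
v=3: a=3^0·(≡1), b=3^-1·(≡1) mod 3; (1|3)=+1, (1|3)=+1; (−1)^{0·-1·1}·(+1)^-1·(+1)^0 = +1.
v=11: a=11^10·(≡6), b=11^6·(≡4) mod 11; (6|11)=-1, (4|11)=+1; (−1)^{10·6·5}·(-1)^6·(+1)^10 = +1.
v=2: v_2(a)=-10, v_2(b)=-6; units ≡ 1, 5 (mod 8); ε·ε+αω+βω = 0·0+-10·1+-6·0 ≡ 0  ⇒  (a,b)_2 = +1.
v=7: a=7^-7·(≡4), b=7^-6·(≡4) mod 7; (4|7)=+1, (4|7)=+1; (−1)^{-7·-6·3}·(+1)^-6·(+1)^-7 = +1.
v=13: a=13^2·(≡8), b=13^3·(≡5) mod 13; (8|13)=-1, (5|13)=-1; (−1)^{2·3·6}·(-1)^3·(-1)^2 = -1.
v=17: a=17^13·(≡14), b=17^8·(≡16) mod 17; (14|17)=-1, (16|17)=+1; (−1)^{13·8·8}·(-1)^8·(+1)^13 = +1.
v=5: a=5^-4·(≡1), b=5^-3·(≡1) mod 5; (1|5)=+1, (1|5)=+1; (−1)^{-4·-3·2}·(+1)^-3·(+1)^-4 = +1.
(-119, -195 / ℚ) ramifies at {13, ∞}: a division algebra.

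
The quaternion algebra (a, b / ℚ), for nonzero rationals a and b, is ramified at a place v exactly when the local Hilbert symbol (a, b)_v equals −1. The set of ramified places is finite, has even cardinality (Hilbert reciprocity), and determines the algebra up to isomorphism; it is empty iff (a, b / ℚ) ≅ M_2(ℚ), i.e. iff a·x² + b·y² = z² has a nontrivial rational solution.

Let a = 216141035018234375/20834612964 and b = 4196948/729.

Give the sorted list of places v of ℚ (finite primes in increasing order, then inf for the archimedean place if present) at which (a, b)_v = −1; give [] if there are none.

[]

(a, b) ≡ (23, 437) mod (ℚ^×)²; places V = {2, 3, 5, 7, 11, 17, 19, 23, ∞}.
(a,b)_2: α=-2, β=2; u≡7, v≡5 (mod 8); ε(u)ε(v)=1·0, αω(v)=-2·1, βω(u)=2·0; sum ≡ 0  ⇒  +1.
(a,b)_11: α=-2, u≡5; β=0, v≡10 (mod 11); (5|11)=+1, (10|11)=-1; sign (−1)^0·+1^0·-1^-2 = +1.
(a,b)_19: α=2, u≡16; β=1, v≡16 (mod 19); (16|19)=+1, (16|19)=+1; sign (−1)^0·+1^1·+1^2 = +1.
(a,b)_∞: sgn(23)=+, sgn(437)=+, so +1.
(a,b)_7: α=8, u≡4; β=4, v≡5 (mod 7); (4|7)=+1, (5|7)=-1; sign (−1)^0·+1^4·-1^8 = +1.
(a,b)_3: α=-16, u≡2; β=-6, v≡2 (mod 3); (2|3)=-1, (2|3)=-1; sign (−1)^0·-1^-6·-1^-16 = +1.
(a,b)_23: α=1, u≡18; β=1, v≡14 (mod 23); (18|23)=+1, (14|23)=-1; sign (−1)^1·+1^1·-1^1 = +1.
(a,b)_5: α=6, u≡3; β=0, v≡2 (mod 5); (3|5)=-1, (2|5)=-1; sign (−1)^0·-1^0·-1^6 = +1.
(a,b)_17: α=2, u≡11; β=0, v≡6 (mod 17); (11|17)=-1, (6|17)=-1; sign (−1)^0·-1^0·-1^2 = +1.
Ram(a, b) = ∅: the form 23·x² + 437·y² − z² is isotropic over every ℚ_v, so by Hasse–Minkowski it is isotropic over ℚ.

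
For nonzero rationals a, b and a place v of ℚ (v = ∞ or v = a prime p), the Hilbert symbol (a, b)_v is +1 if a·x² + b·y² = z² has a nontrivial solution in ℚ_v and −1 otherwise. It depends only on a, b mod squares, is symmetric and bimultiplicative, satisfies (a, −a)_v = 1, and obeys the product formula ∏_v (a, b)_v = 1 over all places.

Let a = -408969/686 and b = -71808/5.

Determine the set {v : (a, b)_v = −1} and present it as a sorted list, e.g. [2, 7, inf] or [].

[2, inf]

(a, b) ≡ (-7854, -5610) mod (ℚ^×)²; places V = {2, 3, 5, 7, 11, 17, ∞}.
(a,b)_3: α=7, u≡1; β=1, v≡2 (mod 3); (1|3)=+1, (2|3)=-1; sign (−1)^1·+1^1·-1^7 = +1.
(a,b)_11: α=1, u≡3; β=1, v≡10 (mod 11); (3|11)=+1, (10|11)=-1; sign (−1)^1·+1^1·-1^1 = +1.
(a,b)_2: α=-1, β=7; u≡1, v≡3 (mod 8); ε(u)ε(v)=0·1, αω(v)=-1·1, βω(u)=7·0; sum ≡ 1  ⇒  -1.
(a,b)_5: α=0, u≡1; β=-1, v≡2 (mod 5); (1|5)=+1, (2|5)=-1; sign (−1)^0·+1^-1·-1^0 = +1.
(a,b)_7: α=-3, u≡3; β=0, v≡1 (mod 7); (3|7)=-1, (1|7)=+1; sign (−1)^0·-1^0·+1^-3 = +1.
(a,b)_∞: sgn(-7854)=−, sgn(-5610)=−, so -1.
(a,b)_17: α=1, u≡11; β=1, v≡12 (mod 17); (11|17)=-1, (12|17)=-1; sign (−1)^0·-1^1·-1^1 = +1.
(-7854, -5610 / ℚ) ramifies at {2, ∞}: a division algebra.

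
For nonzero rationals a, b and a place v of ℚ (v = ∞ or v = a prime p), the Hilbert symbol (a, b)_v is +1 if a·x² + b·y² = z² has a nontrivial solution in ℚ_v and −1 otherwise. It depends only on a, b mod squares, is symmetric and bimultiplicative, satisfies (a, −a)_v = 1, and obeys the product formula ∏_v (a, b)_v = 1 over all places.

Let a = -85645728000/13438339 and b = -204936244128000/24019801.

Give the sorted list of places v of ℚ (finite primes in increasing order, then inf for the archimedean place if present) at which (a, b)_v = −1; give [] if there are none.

(a, b) ≡ (-1995, -11305) mod (ℚ^×)²; places V = {2, 3, 5, 7, 11, 13, 17, 19, 29, ∞}.
(a,b)_11: α=0, u≡7; β=2, v≡9 (mod 11); (7|11)=-1, (9|11)=+1; sign (−1)^0·-1^2·+1^0 = +1.
(a,b)_29: α=-4, u≡16; β=-2, v≡4 (mod 29); (16|29)=+1, (4|29)=+1; sign (−1)^0·+1^-2·+1^-4 = +1.
(a,b)_13: α=0, u≡5; β=-4, v≡2 (mod 13); (5|13)=-1, (2|13)=-1; sign (−1)^0·-1^-4·-1^0 = +1.
(a,b)_3: α=3, u≡1; β=4, v≡2 (mod 3); (1|3)=+1, (2|3)=-1; sign (−1)^0·+1^4·-1^3 = -1.
(a,b)_19: α=-1, u≡4; β=1, v≡12 (mod 19); (4|19)=+1, (12|19)=-1; sign (−1)^1·+1^1·-1^-1 = +1.
(a,b)_7: α=3, u≡4; β=1, v≡1 (mod 7); (4|7)=+1, (1|7)=+1; sign (−1)^1·+1^1·+1^3 = -1.
(a,b)_2: α=8, β=8; u≡5, v≡7 (mod 8); ε(u)ε(v)=0·1, αω(v)=8·0, βω(u)=8·1; sum ≡ 0  ⇒  +1.
(a,b)_∞: sgn(-1995)=−, sgn(-11305)=−, so -1.
(a,b)_17: α=2, u≡14; β=3, v≡16 (mod 17); (14|17)=-1, (16|17)=+1; sign (−1)^0·-1^3·+1^2 = -1.
(a,b)_5: α=3, u≡4; β=3, v≡1 (mod 5); (4|5)=+1, (1|5)=+1; sign (−1)^0·+1^3·+1^3 = +1.
(-1995, -11305 / ℚ) ramifies at {3, 7, 17, ∞}: a division algebra.

[3, 7, 17, inf]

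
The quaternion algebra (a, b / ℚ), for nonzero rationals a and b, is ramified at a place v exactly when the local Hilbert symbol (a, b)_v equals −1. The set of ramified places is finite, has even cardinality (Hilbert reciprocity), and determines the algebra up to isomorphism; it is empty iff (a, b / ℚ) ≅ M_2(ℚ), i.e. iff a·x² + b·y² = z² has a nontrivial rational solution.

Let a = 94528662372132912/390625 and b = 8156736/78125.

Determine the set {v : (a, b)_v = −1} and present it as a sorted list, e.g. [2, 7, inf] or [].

[5, 47]

Mod squares: a ≡ 11679547, b ≡ 5. Check v ∈ {∞, 2, 3, 5, 7, 11, 17, 19, 29, 41, 47}.
v=11: a=11^1·(≡7), b=11^0·(≡9) mod 11; (7|11)=-1, (9|11)=+1; (−1)^{1·0·5}·(-1)^0·(+1)^1 = +1.
v=29: a=29^1·(≡1), b=29^0·(≡7) mod 29; (1|29)=+1, (7|29)=+1; (−1)^{1·0·14}·(+1)^0·(+1)^1 = +1.
v=47: a=47^1·(≡7), b=47^0·(≡11) mod 47; (7|47)=+1, (11|47)=-1; (−1)^{1·0·23}·(+1)^0·(-1)^1 = -1.
v=41: a=41^1·(≡40), b=41^0·(≡18) mod 41; (40|41)=+1, (18|41)=+1; (−1)^{1·0·20}·(+1)^0·(+1)^1 = +1.
v=3: a=3^6·(≡1), b=3^2·(≡2) mod 3; (1|3)=+1, (2|3)=-1; (−1)^{6·2·1}·(+1)^2·(-1)^6 = +1.
v=∞: 11679547 > 0 and 5 > 0  ⇒  (a,b)_∞ = +1.
v=7: a=7^4·(≡5), b=7^2·(≡5) mod 7; (5|7)=-1, (5|7)=-1; (−1)^{4·2·3}·(-1)^2·(-1)^4 = +1.
v=2: v_2(a)=4, v_2(b)=6; units ≡ 3, 5 (mod 8); ε·ε+αω+βω = 1·0+4·1+6·1 ≡ 0  ⇒  (a,b)_2 = +1.
v=5: a=5^-8·(≡2), b=5^-7·(≡1) mod 5; (2|5)=-1, (1|5)=+1; (−1)^{-8·-7·2}·(-1)^-7·(+1)^-8 = -1.
v=17: a=17^2·(≡10), b=17^2·(≡14) mod 17; (10|17)=-1, (14|17)=-1; (−1)^{2·2·8}·(-1)^2·(-1)^2 = +1.
v=19: a=19^1·(≡11), b=19^0·(≡7) mod 19; (11|19)=+1, (7|19)=+1; (−1)^{1·0·9}·(+1)^0·(+1)^1 = +1.
Ram(11679547, 5) = {5, 47}; no ℚ_5-point on the conic.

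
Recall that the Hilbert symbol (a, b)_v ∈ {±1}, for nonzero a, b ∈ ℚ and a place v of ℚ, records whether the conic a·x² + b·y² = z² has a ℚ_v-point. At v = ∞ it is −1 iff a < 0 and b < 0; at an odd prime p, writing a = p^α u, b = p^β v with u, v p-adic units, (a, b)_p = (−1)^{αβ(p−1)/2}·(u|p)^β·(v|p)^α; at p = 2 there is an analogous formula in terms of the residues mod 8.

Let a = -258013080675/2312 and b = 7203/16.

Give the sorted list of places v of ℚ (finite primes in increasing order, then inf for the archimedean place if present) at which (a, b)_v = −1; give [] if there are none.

[2, 3]

(a, b) ≡ (-6, 3) mod (ℚ^×)²; places V = {2, 3, 5, 7, 17, 19, ∞}.
(a,b)_5: α=2, u≡4; β=0, v≡3 (mod 5); (4|5)=+1, (3|5)=-1; sign (−1)^0·+1^0·-1^2 = +1.
(a,b)_∞: sgn(-6)=−, sgn(3)=+, so +1.
(a,b)_7: α=6, u≡2; β=4, v≡5 (mod 7); (2|7)=+1, (5|7)=-1; sign (−1)^0·+1^4·-1^6 = +1.
(a,b)_3: α=5, u≡1; β=1, v≡1 (mod 3); (1|3)=+1, (1|3)=+1; sign (−1)^1·+1^1·+1^5 = -1.
(a,b)_2: α=-3, β=-4; u≡5, v≡3 (mod 8); ε(u)ε(v)=0·1, αω(v)=-3·1, βω(u)=-4·1; sum ≡ 1  ⇒  -1.
(a,b)_19: α=2, u≡15; β=0, v≡12 (mod 19); (15|19)=-1, (12|19)=-1; sign (−1)^0·-1^0·-1^2 = +1.
(a,b)_17: α=-2, u≡7; β=0, v≡5 (mod 17); (7|17)=-1, (5|17)=-1; sign (−1)^0·-1^0·-1^-2 = +1.
|Ram(-6, 3)| = 2, even; anisotropic at {2, 3}.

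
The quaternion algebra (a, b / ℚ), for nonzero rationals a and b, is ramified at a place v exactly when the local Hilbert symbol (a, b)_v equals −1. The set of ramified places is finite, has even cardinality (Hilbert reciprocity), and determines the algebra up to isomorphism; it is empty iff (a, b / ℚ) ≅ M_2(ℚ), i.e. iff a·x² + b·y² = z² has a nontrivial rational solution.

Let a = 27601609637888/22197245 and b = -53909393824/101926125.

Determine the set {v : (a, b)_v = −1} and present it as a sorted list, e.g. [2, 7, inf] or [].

Mod squares: a ≡ 51865, b ≡ -103730. Check v ∈ {∞, 2, 3, 5, 7, 11, 13, 23, 31, 41, 43}.
v=23: a=23^1·(≡2), b=23^1·(≡14) mod 23; (2|23)=+1, (14|23)=-1; (−1)^{1·1·11}·(+1)^1·(-1)^1 = +1.
v=31: a=31^2·(≡8), b=31^2·(≡26) mod 31; (8|31)=+1, (26|31)=-1; (−1)^{2·2·15}·(+1)^2·(-1)^2 = +1.
v=13: a=13^2·(≡6), b=13^2·(≡10) mod 13; (6|13)=-1, (10|13)=+1; (−1)^{2·2·6}·(-1)^2·(+1)^2 = +1.
v=43: a=43^-2·(≡19), b=43^-2·(≡5) mod 43; (19|43)=-1, (5|43)=-1; (−1)^{-2·-2·21}·(-1)^-2·(-1)^-2 = +1.
v=5: a=5^-1·(≡2), b=5^-3·(≡4) mod 5; (2|5)=-1, (4|5)=+1; (−1)^{-1·-3·2}·(-1)^-3·(+1)^-1 = -1.
v=7: a=7^-4·(≡4), b=7^-2·(≡3) mod 7; (4|7)=+1, (3|7)=-1; (−1)^{-4·-2·3}·(+1)^-2·(-1)^-4 = +1.
v=11: a=11^1·(≡6), b=11^1·(≡10) mod 11; (6|11)=-1, (10|11)=-1; (−1)^{1·1·5}·(-1)^1·(-1)^1 = -1.
v=3: a=3^0·(≡1), b=3^-2·(≡1) mod 3; (1|3)=+1, (1|3)=+1; (−1)^{0·-2·1}·(+1)^-2·(+1)^0 = +1.
v=∞: 51865 > 0 and -103730 < 0  ⇒  (a,b)_∞ = +1.
v=41: a=41^1·(≡28), b=41^1·(≡6) mod 41; (28|41)=-1, (6|41)=-1; (−1)^{1·1·20}·(-1)^1·(-1)^1 = +1.
v=2: v_2(a)=14, v_2(b)=5; units ≡ 1, 7 (mod 8); ε·ε+αω+βω = 0·1+14·0+5·0 ≡ 0  ⇒  (a,b)_2 = +1.
Ram(51865, -103730) = {5, 11}; no ℚ_5-point on the conic.

[5, 11]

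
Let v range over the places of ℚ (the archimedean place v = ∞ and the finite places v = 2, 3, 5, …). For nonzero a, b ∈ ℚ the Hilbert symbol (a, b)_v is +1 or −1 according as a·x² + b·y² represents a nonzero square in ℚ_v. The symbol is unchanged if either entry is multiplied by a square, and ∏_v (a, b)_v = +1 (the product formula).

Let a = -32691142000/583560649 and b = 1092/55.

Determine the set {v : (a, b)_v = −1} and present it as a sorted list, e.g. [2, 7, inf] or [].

[3, 5]

Mod squares: a ≡ -55, b ≡ 15015. Check v ∈ {∞, 2, 3, 5, 7, 11, 13, 17, 23, 29, 53}.
v=2: v_2(a)=4, v_2(b)=2; units ≡ 1, 7 (mod 8); ε·ε+αω+βω = 0·1+4·0+2·0 ≡ 0  ⇒  (a,b)_2 = +1.
v=7: a=7^-4·(≡4), b=7^1·(≡5) mod 7; (4|7)=+1, (5|7)=-1; (−1)^{-4·1·3}·(+1)^1·(-1)^-4 = +1.
v=3: a=3^0·(≡2), b=3^1·(≡1) mod 3; (2|3)=-1, (1|3)=+1; (−1)^{0·1·1}·(-1)^1·(+1)^0 = -1.
v=11: a=11^1·(≡8), b=11^-1·(≡5) mod 11; (8|11)=-1, (5|11)=+1; (−1)^{1·-1·5}·(-1)^-1·(+1)^1 = +1.
v=13: a=13^0·(≡9), b=13^1·(≡2) mod 13; (9|13)=+1, (2|13)=-1; (−1)^{0·1·6}·(+1)^1·(-1)^0 = +1.
v=17: a=17^-2·(≡8), b=17^0·(≡1) mod 17; (8|17)=+1, (1|17)=+1; (−1)^{-2·0·8}·(+1)^0·(+1)^-2 = +1.
v=53: a=53^2·(≡18), b=53^0·(≡16) mod 53; (18|53)=-1, (16|53)=+1; (−1)^{2·0·26}·(-1)^0·(+1)^2 = +1.
v=29: a=29^-2·(≡26), b=29^0·(≡13) mod 29; (26|29)=-1, (13|29)=+1; (−1)^{-2·0·14}·(-1)^0·(+1)^-2 = +1.
v=23: a=23^2·(≡11), b=23^0·(≡14) mod 23; (11|23)=-1, (14|23)=-1; (−1)^{2·0·11}·(-1)^0·(-1)^2 = +1.
v=5: a=5^3·(≡1), b=5^-1·(≡2) mod 5; (1|5)=+1, (2|5)=-1; (−1)^{3·-1·2}·(+1)^-1·(-1)^3 = -1.
v=∞: -55 < 0 and 15015 > 0  ⇒  (a,b)_∞ = +1.
Ram(-55, 15015) = {3, 5}; no ℚ_3-point on the conic.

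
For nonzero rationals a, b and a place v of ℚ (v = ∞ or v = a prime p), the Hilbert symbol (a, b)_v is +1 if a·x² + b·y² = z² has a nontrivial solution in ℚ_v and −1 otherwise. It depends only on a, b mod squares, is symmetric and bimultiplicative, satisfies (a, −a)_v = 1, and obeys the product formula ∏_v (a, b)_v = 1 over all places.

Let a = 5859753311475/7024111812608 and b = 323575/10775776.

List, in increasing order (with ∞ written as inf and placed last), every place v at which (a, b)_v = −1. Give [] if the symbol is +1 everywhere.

[2, 7, 19, 23]

(a, b) ≡ (38, 322) mod (ℚ^×)²; places V = {2, 3, 5, 7, 11, 19, 23, 41, 43, ∞}.
(a,b)_11: α=-8, u≡3; β=-4, v≡1 (mod 11); (3|11)=+1, (1|11)=+1; sign (−1)^0·+1^-4·+1^-8 = +1.
(a,b)_7: α=2, u≡5; β=1, v≡1 (mod 7); (5|7)=-1, (1|7)=+1; sign (−1)^0·-1^1·+1^2 = -1.
(a,b)_43: α=2, u≡36; β=2, v≡16 (mod 43); (36|43)=+1, (16|43)=+1; sign (−1)^0·+1^2·+1^2 = +1.
(a,b)_5: α=2, u≡3; β=2, v≡3 (mod 5); (3|5)=-1, (3|5)=-1; sign (−1)^0·-1^2·-1^2 = +1.
(a,b)_41: α=2, u≡22; β=0, v≡15 (mod 41); (22|41)=-1, (15|41)=-1; sign (−1)^0·-1^0·-1^2 = +1.
(a,b)_19: α=1, u≡14; β=0, v≡12 (mod 19); (14|19)=-1, (12|19)=-1; sign (−1)^0·-1^0·-1^1 = -1.
(a,b)_∞: sgn(38)=+, sgn(322)=+, so +1.
(a,b)_3: α=4, u≡2; β=0, v≡1 (mod 3); (2|3)=-1, (1|3)=+1; sign (−1)^0·-1^0·+1^4 = +1.
(a,b)_2: α=-15, β=-5; u≡3, v≡1 (mod 8); ε(u)ε(v)=1·0, αω(v)=-15·0, βω(u)=-5·1; sum ≡ 1  ⇒  -1.
(a,b)_23: α=0, u≡17; β=-1, v≡17 (mod 23); (17|23)=-1, (17|23)=-1; sign (−1)^0·-1^-1·-1^0 = -1.
(38, 322 / ℚ) ramifies at {2, 7, 19, 23}: a division algebra.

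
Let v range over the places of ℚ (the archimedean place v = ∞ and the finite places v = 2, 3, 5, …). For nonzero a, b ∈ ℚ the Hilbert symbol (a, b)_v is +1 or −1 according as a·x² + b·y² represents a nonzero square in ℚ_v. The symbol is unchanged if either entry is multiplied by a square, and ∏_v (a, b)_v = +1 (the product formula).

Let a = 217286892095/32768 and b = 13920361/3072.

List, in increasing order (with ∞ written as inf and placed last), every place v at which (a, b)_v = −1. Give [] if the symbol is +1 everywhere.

[5, 7]

Mod squares: a ≡ 910, b ≡ 3. Check v ∈ {∞, 2, 3, 5, 7, 13, 41}.
v=2: v_2(a)=-15, v_2(b)=-10; units ≡ 7, 3 (mod 8); ε·ε+αω+βω = 1·1+-15·1+-10·0 ≡ 0  ⇒  (a,b)_2 = +1.
v=3: a=3^0·(≡1), b=3^-1·(≡1) mod 3; (1|3)=+1, (1|3)=+1; (−1)^{0·-1·1}·(+1)^-1·(+1)^0 = +1.
v=∞: 910 > 0 and 3 > 0  ⇒  (a,b)_∞ = +1.
v=5: a=5^1·(≡3), b=5^0·(≡3) mod 5; (3|5)=-1, (3|5)=-1; (−1)^{1·0·2}·(-1)^0·(-1)^1 = -1.
v=7: a=7^1·(≡2), b=7^2·(≡6) mod 7; (2|7)=+1, (6|7)=-1; (−1)^{1·2·3}·(+1)^2·(-1)^1 = -1.
v=41: a=41^4·(≡25), b=41^2·(≡14) mod 41; (25|41)=+1, (14|41)=-1; (−1)^{4·2·20}·(+1)^2·(-1)^4 = +1.
v=13: a=13^3·(≡5), b=13^2·(≡10) mod 13; (5|13)=-1, (10|13)=+1; (−1)^{3·2·6}·(-1)^2·(+1)^3 = +1.
|Ram(910, 3)| = 2, even; anisotropic at {5, 7}.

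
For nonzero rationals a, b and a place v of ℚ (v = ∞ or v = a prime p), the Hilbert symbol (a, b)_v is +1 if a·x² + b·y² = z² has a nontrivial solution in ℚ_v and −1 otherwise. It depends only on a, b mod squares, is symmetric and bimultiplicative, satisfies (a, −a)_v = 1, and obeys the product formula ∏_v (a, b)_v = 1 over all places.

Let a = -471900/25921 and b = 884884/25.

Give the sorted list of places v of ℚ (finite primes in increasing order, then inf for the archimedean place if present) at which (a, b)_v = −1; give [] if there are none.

[7, 17]

(a, b) ≡ (-39, 1309) mod (ℚ^×)²; places V = {2, 3, 5, 7, 11, 13, 17, 23, ∞}.
(a,b)_13: α=1, u≡4; β=2, v≡3 (mod 13); (4|13)=+1, (3|13)=+1; sign (−1)^0·+1^2·+1^1 = +1.
(a,b)_5: α=2, u≡4; β=-2, v≡4 (mod 5); (4|5)=+1, (4|5)=+1; sign (−1)^0·+1^-2·+1^2 = +1.
(a,b)_∞: sgn(-39)=−, sgn(1309)=+, so +1.
(a,b)_7: α=-2, u≡3; β=1, v≡5 (mod 7); (3|7)=-1, (5|7)=-1; sign (−1)^0·-1^1·-1^-2 = -1.
(a,b)_2: α=2, β=2; u≡1, v≡5 (mod 8); ε(u)ε(v)=0·0, αω(v)=2·1, βω(u)=2·0; sum ≡ 0  ⇒  +1.
(a,b)_23: α=-2, u≡20; β=0, v≡14 (mod 23); (20|23)=-1, (14|23)=-1; sign (−1)^0·-1^0·-1^-2 = +1.
(a,b)_3: α=1, u≡2; β=0, v≡1 (mod 3); (2|3)=-1, (1|3)=+1; sign (−1)^0·-1^0·+1^1 = +1.
(a,b)_11: α=2, u≡1; β=1, v≡4 (mod 11); (1|11)=+1, (4|11)=+1; sign (−1)^0·+1^1·+1^2 = +1.
(a,b)_17: α=0, u≡12; β=1, v≡4 (mod 17); (12|17)=-1, (4|17)=+1; sign (−1)^0·-1^1·+1^0 = -1.
Ram(-39, 1309) = {7, 17}; no ℚ_7-point on the conic.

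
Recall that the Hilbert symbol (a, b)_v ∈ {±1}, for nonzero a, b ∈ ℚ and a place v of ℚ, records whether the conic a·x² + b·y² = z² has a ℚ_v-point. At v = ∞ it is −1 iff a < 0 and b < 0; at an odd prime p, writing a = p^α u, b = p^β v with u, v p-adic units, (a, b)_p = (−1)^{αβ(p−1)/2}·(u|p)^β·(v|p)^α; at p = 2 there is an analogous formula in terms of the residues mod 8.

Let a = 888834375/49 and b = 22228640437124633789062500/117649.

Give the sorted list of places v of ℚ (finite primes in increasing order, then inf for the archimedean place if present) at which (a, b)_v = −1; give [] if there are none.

[3, 17]

Mod squares: a ≡ 935, b ≡ 36465. Check v ∈ {∞, 2, 3, 5, 7, 11, 13, 17}.
v=7: a=7^-2·(≡2), b=7^-6·(≡1) mod 7; (2|7)=+1, (1|7)=+1; (−1)^{-2·-6·3}·(+1)^-6·(+1)^-2 = +1.
v=11: a=11^1·(≡8), b=11^3·(≡3) mod 11; (8|11)=-1, (3|11)=+1; (−1)^{1·3·5}·(-1)^3·(+1)^1 = +1.
v=13: a=13^2·(≡3), b=13^5·(≡1) mod 13; (3|13)=+1, (1|13)=+1; (−1)^{2·5·6}·(+1)^5·(+1)^2 = +1.
v=∞: 935 > 0 and 36465 > 0  ⇒  (a,b)_∞ = +1.
v=3: a=3^2·(≡2), b=3^1·(≡2) mod 3; (2|3)=-1, (2|3)=-1; (−1)^{2·1·1}·(-1)^1·(-1)^2 = -1.
v=17: a=17^1·(≡13), b=17^3·(≡14) mod 17; (13|17)=+1, (14|17)=-1; (−1)^{1·3·8}·(+1)^3·(-1)^1 = -1.
v=2: v_2(a)=0, v_2(b)=2; units ≡ 7, 1 (mod 8); ε·ε+αω+βω = 1·0+0·0+2·0 ≡ 0  ⇒  (a,b)_2 = +1.
v=5: a=5^5·(≡3), b=5^17·(≡2) mod 5; (3|5)=-1, (2|5)=-1; (−1)^{5·17·2}·(-1)^17·(-1)^5 = +1.
|Ram(935, 36465)| = 2, even; anisotropic at {3, 17}.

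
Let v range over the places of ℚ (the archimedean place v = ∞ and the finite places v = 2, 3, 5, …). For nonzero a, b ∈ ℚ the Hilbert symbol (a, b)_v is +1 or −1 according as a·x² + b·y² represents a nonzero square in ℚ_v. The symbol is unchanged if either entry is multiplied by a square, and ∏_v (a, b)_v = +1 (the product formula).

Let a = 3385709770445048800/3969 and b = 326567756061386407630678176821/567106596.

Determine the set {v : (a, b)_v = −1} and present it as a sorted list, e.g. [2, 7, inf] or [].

(a, b) ≡ (1102, 9269) mod (ℚ^×)²; places V = {2, 3, 5, 7, 13, 19, 23, 29, 31, ∞}.
(a,b)_7: α=-2, u≡3; β=-4, v≡4 (mod 7); (3|7)=-1, (4|7)=+1; sign (−1)^0·-1^-4·+1^-2 = +1.
(a,b)_31: α=2, u≡6; β=3, v≡2 (mod 31); (6|31)=-1, (2|31)=+1; sign (−1)^0·-1^3·+1^2 = -1.
(a,b)_19: α=1, u≡11; β=2, v≡1 (mod 19); (11|19)=+1, (1|19)=+1; sign (−1)^0·+1^2·+1^1 = +1.
(a,b)_∞: sgn(1102)=+, sgn(9269)=+, so +1.
(a,b)_3: α=-4, u≡1; β=-10, v≡2 (mod 3); (1|3)=+1, (2|3)=-1; sign (−1)^0·+1^-10·-1^-4 = +1.
(a,b)_29: α=1, u≡1; β=2, v≡15 (mod 29); (1|29)=+1, (15|29)=-1; sign (−1)^0·+1^2·-1^1 = -1.
(a,b)_23: α=4, u≡22; β=7, v≡13 (mod 23); (22|23)=-1, (13|23)=+1; sign (−1)^0·-1^7·+1^4 = -1.
(a,b)_13: α=4, u≡3; β=9, v≡6 (mod 13); (3|13)=+1, (6|13)=-1; sign (−1)^0·+1^9·-1^4 = +1.
(a,b)_2: α=5, β=-2; u≡7, v≡5 (mod 8); ε(u)ε(v)=1·0, αω(v)=5·1, βω(u)=-2·0; sum ≡ 1  ⇒  -1.
(a,b)_5: α=2, u≡3; β=0, v≡1 (mod 5); (3|5)=-1, (1|5)=+1; sign (−1)^0·-1^0·+1^2 = +1.
Ram(1102, 9269) = {2, 23, 29, 31}; no ℚ_2-point on the conic.

[2, 23, 29, 31]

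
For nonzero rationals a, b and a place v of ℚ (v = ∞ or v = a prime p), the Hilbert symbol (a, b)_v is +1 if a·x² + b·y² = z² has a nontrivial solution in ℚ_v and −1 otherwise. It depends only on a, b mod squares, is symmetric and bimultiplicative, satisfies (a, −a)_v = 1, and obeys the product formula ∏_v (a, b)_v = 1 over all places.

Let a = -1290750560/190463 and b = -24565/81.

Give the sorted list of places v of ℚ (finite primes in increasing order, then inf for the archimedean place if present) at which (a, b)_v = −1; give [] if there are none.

(a, b) ≡ (-126730, -85) mod (ℚ^×)²; places V = {2, 3, 5, 7, 11, 13, 17, 19, 23, 29, ∞}.
(a,b)_∞: sgn(-126730)=−, sgn(-85)=−, so -1.
(a,b)_29: α=1, u≡28; β=0, v≡10 (mod 29); (28|29)=+1, (10|29)=-1; sign (−1)^0·+1^0·-1^1 = -1.
(a,b)_19: α=1, u≡10; β=0, v≡8 (mod 19); (10|19)=-1, (8|19)=-1; sign (−1)^0·-1^0·-1^1 = -1.
(a,b)_2: α=5, β=0; u≡3, v≡3 (mod 8); ε(u)ε(v)=1·1, αω(v)=5·1, βω(u)=0·1; sum ≡ 0  ⇒  +1.
(a,b)_23: α=-1, u≡10; β=0, v≡21 (mod 23); (10|23)=-1, (21|23)=-1; sign (−1)^0·-1^0·-1^-1 = -1.
(a,b)_5: α=1, u≡1; β=1, v≡2 (mod 5); (1|5)=+1, (2|5)=-1; sign (−1)^0·+1^1·-1^1 = -1.
(a,b)_11: α=4, u≡3; β=0, v≡5 (mod 11); (3|11)=+1, (5|11)=+1; sign (−1)^0·+1^0·+1^4 = +1.
(a,b)_3: α=0, u≡2; β=-4, v≡2 (mod 3); (2|3)=-1, (2|3)=-1; sign (−1)^0·-1^-4·-1^0 = +1.
(a,b)_17: α=0, u≡12; β=3, v≡14 (mod 17); (12|17)=-1, (14|17)=-1; sign (−1)^0·-1^3·-1^0 = -1.
(a,b)_13: α=-2, u≡2; β=0, v≡6 (mod 13); (2|13)=-1, (6|13)=-1; sign (−1)^0·-1^0·-1^-2 = +1.
(a,b)_7: α=-2, u≡3; β=0, v≡3 (mod 7); (3|7)=-1, (3|7)=-1; sign (−1)^0·-1^0·-1^-2 = +1.
Ram(-126730, -85) = {5, 17, 19, 23, 29, ∞}; no ℚ_5-point on the conic.

[5, 17, 19, 23, 29, inf]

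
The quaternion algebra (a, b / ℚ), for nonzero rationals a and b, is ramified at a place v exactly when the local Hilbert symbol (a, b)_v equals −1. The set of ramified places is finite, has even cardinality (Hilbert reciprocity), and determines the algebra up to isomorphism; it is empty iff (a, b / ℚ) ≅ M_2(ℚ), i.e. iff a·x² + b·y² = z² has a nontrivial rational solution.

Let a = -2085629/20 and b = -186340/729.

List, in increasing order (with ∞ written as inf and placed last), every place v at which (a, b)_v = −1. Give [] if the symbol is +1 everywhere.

Mod squares: a ≡ -61705, b ≡ -385. Check v ∈ {∞, 2, 3, 5, 7, 11, 13, 41, 43}.
v=11: a=11^0·(≡9), b=11^3·(≡1) mod 11; (9|11)=+1, (1|11)=+1; (−1)^{0·3·5}·(+1)^3·(+1)^0 = +1.
v=7: a=7^1·(≡6), b=7^1·(≡1) mod 7; (6|7)=-1, (1|7)=+1; (−1)^{1·1·3}·(-1)^1·(+1)^1 = +1.
v=3: a=3^0·(≡2), b=3^-6·(≡2) mod 3; (2|3)=-1, (2|3)=-1; (−1)^{0·-6·1}·(-1)^-6·(-1)^0 = +1.
v=41: a=41^1·(≡17), b=41^0·(≡4) mod 41; (17|41)=-1, (4|41)=+1; (−1)^{1·0·20}·(-1)^0·(+1)^1 = +1.
v=5: a=5^-1·(≡4), b=5^1·(≡3) mod 5; (4|5)=+1, (3|5)=-1; (−1)^{-1·1·2}·(+1)^1·(-1)^-1 = -1.
v=43: a=43^1·(≡28), b=43^0·(≡32) mod 43; (28|43)=-1, (32|43)=-1; (−1)^{1·0·21}·(-1)^0·(-1)^1 = -1.
v=2: v_2(a)=-2, v_2(b)=2; units ≡ 7, 7 (mod 8); ε·ε+αω+βω = 1·1+-2·0+2·0 ≡ 1  ⇒  (a,b)_2 = -1.
v=∞: -61705 < 0 and -385 < 0  ⇒  (a,b)_∞ = -1.
v=13: a=13^2·(≡5), b=13^0·(≡2) mod 13; (5|13)=-1, (2|13)=-1; (−1)^{2·0·6}·(-1)^0·(-1)^2 = +1.
|Ram(-61705, -385)| = 4, even; anisotropic at {2, 5, 43, ∞}.

[2, 5, 43, inf]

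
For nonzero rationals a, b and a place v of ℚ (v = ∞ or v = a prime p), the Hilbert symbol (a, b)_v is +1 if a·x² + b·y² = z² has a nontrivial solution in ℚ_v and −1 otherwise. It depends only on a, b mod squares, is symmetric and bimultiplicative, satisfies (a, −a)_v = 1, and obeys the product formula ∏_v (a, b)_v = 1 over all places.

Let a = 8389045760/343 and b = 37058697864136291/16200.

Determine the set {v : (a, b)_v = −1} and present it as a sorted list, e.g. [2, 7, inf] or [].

[2, 5]

Mod squares: a ≡ 793730, b ≡ 6902. Check v ∈ {∞, 2, 3, 5, 7, 17, 23, 29}.
v=29: a=29^1·(≡5), b=29^3·(≡23) mod 29; (5|29)=+1, (23|29)=+1; (−1)^{1·3·14}·(+1)^3·(+1)^1 = +1.
v=23: a=23^1·(≡5), b=23^2·(≡8) mod 23; (5|23)=-1, (8|23)=+1; (−1)^{1·2·11}·(-1)^2·(+1)^1 = +1.
v=5: a=5^1·(≡4), b=5^-2·(≡2) mod 5; (4|5)=+1, (2|5)=-1; (−1)^{1·-2·2}·(+1)^-2·(-1)^1 = -1.
v=7: a=7^-3·(≡4), b=7^1·(≡6) mod 7; (4|7)=+1, (6|7)=-1; (−1)^{-3·1·3}·(+1)^1·(-1)^-3 = +1.
v=17: a=17^3·(≡2), b=17^7·(≡16) mod 17; (2|17)=+1, (16|17)=+1; (−1)^{3·7·8}·(+1)^7·(+1)^3 = +1.
v=3: a=3^0·(≡2), b=3^-4·(≡2) mod 3; (2|3)=-1, (2|3)=-1; (−1)^{0·-4·1}·(-1)^-4·(-1)^0 = +1.
v=2: v_2(a)=9, v_2(b)=-3; units ≡ 1, 3 (mod 8); ε·ε+αω+βω = 0·1+9·1+-3·0 ≡ 1  ⇒  (a,b)_2 = -1.
v=∞: 793730 > 0 and 6902 > 0  ⇒  (a,b)_∞ = +1.
Ram(793730, 6902) = {2, 5}; no ℚ_2-point on the conic.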